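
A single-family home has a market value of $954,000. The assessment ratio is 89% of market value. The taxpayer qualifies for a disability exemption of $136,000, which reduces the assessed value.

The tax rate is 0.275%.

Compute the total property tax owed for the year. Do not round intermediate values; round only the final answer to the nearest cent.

Assessed value = $954,000 × 0.89 = $849,060
Taxable value = $849,060 − $136,000 = $713,060
Tax = $713,060 × 0.00275 = $1,960.915

$1,960.92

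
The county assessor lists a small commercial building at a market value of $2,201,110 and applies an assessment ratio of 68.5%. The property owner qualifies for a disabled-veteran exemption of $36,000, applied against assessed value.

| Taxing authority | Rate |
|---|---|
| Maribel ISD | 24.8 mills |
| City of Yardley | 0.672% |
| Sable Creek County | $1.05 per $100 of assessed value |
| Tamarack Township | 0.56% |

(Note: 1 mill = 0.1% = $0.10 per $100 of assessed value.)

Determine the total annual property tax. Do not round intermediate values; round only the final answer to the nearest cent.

$70,085.23

Assessed value = $2,201,110 × 0.685 = $1,507,760.35
Taxable value = $1,507,760.35 − $36,000 = $1,471,760.35
Maribel ISD: $1,471,760.35 × 0.0248 = $36,499.65668
City of Yardley: $1,471,760.35 × 0.00672 = $9,890.229552
Sable Creek County: $1,471,760.35 × 0.0105 = $15,453.483675
Tamarack Township: $1,471,760.35 × 0.0056 = $8,241.85796
Total = $70,085.227867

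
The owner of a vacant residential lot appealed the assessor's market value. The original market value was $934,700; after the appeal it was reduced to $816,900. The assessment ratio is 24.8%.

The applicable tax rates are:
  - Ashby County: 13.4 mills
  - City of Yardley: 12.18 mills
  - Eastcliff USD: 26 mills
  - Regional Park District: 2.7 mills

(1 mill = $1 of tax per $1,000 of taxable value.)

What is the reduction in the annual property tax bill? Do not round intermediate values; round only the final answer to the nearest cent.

$1,585.76

Old assessed value = $934,700 × 0.248 = $231,805.6
New assessed value = $816,900 × 0.248 = $202,591.2
Combined rate = 0.0134 + 0.01218 + 0.026 + 0.0027 = 0.05428
Old tax = $231,805.6 × 0.05428 = $12,582.407968
New tax = $202,591.2 × 0.05428 = $10,996.650336
Reduction = $12,582.407968 − $10,996.650336 = $1,585.757632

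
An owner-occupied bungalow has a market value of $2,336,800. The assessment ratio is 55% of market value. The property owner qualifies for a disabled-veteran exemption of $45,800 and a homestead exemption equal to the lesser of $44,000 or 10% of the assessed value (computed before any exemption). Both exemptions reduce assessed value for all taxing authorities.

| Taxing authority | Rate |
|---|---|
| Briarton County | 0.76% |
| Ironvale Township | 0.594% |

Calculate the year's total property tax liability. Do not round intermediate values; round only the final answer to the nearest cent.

$16,186.26

Assessed value = $2,336,800 × 0.55 = $1,285,240
Homestead exemption = min($44,000, 10% × $1,285,240) = min($44,000, $128,524) = $44,000 (dollar cap binds)
Taxable value = $1,285,240 − $45,800 − $44,000 = $1,195,440
Briarton County: $1,195,440 × 0.0076 = $9,085.344
Ironvale Township: $1,195,440 × 0.00594 = $7,100.9136
Total = $16,186.2576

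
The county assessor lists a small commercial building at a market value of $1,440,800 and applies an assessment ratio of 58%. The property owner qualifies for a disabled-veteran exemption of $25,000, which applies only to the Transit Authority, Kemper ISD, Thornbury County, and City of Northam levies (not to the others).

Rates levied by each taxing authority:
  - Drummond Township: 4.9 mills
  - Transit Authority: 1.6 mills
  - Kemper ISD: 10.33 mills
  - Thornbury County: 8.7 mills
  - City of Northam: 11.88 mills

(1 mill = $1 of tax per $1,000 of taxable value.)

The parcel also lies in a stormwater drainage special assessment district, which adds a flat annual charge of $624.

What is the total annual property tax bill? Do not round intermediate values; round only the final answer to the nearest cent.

$31,073.44

Assessed value = $1,440,800 × 0.58 = $835,664
Drummond Township: $835,664 × 0.0049 = $4,094.7536
Transit Authority: ($835,664 − $25,000) × 0.0016 = $810,664 × 0.0016 = $1,297.0624
Kemper ISD: ($835,664 − $25,000) × 0.01033 = $810,664 × 0.01033 = $8,374.15912
Thornbury County: ($835,664 − $25,000) × 0.0087 = $810,664 × 0.0087 = $7,052.7768
City of Northam: ($835,664 − $25,000) × 0.01188 = $810,664 × 0.01188 = $9,630.68832
Levies subtotal = $30,449.44024
Total = $30,449.44024 + $624 = $31,073.44024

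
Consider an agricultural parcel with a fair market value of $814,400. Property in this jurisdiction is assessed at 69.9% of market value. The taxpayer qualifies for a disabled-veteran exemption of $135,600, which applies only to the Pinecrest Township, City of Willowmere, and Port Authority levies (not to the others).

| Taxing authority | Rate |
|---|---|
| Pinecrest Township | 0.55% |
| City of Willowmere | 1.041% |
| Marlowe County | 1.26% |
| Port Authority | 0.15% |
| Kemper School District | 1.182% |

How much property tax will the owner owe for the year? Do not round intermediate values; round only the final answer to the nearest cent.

$21,451.58

Assessed value = $814,400 × 0.699 = $569,265.6
Pinecrest Township: ($569,265.6 − $135,600) × 0.0055 = $433,665.6 × 0.0055 = $2,385.1608
City of Willowmere: ($569,265.6 − $135,600) × 0.01041 = $433,665.6 × 0.01041 = $4,514.458896
Marlowe County: $569,265.6 × 0.0126 = $7,172.74656
Port Authority: ($569,265.6 − $135,600) × 0.0015 = $433,665.6 × 0.0015 = $650.4984
Kemper School District: $569,265.6 × 0.01182 = $6,728.719392
Total = $21,451.584048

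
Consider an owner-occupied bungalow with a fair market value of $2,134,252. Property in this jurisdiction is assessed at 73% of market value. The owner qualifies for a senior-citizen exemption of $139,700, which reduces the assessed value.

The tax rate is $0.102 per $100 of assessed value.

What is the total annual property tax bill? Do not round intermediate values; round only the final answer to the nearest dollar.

$1,447

Assessed value = $2,134,252 × 0.73 = $1,558,003.96
Taxable value = $1,558,003.96 − $139,700 = $1,418,303.96
Tax = $1,418,303.96 × 0.00102 = $1,446.6700392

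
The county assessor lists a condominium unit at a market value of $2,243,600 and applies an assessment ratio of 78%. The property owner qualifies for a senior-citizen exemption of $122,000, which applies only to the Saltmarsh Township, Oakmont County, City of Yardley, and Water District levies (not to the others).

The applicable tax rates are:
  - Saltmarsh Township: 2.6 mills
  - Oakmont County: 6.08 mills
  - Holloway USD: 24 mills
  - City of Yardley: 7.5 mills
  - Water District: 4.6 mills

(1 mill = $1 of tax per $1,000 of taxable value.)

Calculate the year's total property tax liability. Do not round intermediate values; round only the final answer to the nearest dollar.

$75,830

Assessed value = $2,243,600 × 0.78 = $1,750,008
Saltmarsh Township: ($1,750,008 − $122,000) × 0.0026 = $1,628,008 × 0.0026 = $4,232.8208
Oakmont County: ($1,750,008 − $122,000) × 0.00608 = $1,628,008 × 0.00608 = $9,898.28864
Holloway USD: $1,750,008 × 0.024 = $42,000.192
City of Yardley: ($1,750,008 − $122,000) × 0.0075 = $1,628,008 × 0.0075 = $12,210.06
Water District: ($1,750,008 − $122,000) × 0.0046 = $1,628,008 × 0.0046 = $7,488.8368
Total = $75,830.19824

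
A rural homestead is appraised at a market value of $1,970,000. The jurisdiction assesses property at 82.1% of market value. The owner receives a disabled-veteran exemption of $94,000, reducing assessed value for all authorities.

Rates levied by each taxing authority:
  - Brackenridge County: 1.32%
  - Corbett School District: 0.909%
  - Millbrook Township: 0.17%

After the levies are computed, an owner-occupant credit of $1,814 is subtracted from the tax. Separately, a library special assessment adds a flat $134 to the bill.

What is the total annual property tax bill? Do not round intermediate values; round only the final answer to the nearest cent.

Assessed value = $1,970,000 × 0.821 = $1,617,370
Taxable value = $1,617,370 − $94,000 = $1,523,370
Brackenridge County: $1,523,370 × 0.0132 = $20,108.484
Corbett School District: $1,523,370 × 0.00909 = $13,847.4333
Millbrook Township: $1,523,370 × 0.0017 = $2,589.729
Levies subtotal = $36,545.6463
After credit = $36,545.6463 − $1,814 = $34,731.6463
Total = $34,731.6463 + $134 = $34,865.6463

$34,865.65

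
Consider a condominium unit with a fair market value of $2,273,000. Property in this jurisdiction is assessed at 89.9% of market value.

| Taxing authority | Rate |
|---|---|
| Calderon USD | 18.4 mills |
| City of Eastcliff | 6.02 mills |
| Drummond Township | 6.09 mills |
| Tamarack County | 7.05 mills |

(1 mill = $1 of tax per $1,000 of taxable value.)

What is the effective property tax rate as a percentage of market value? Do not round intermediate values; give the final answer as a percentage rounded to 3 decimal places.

Assessed value = $2,273,000 × 0.899 = $2,043,427
Calderon USD: $2,043,427 × 0.0184 = $37,599.0568
City of Eastcliff: $2,043,427 × 0.00602 = $12,301.43054
Drummond Township: $2,043,427 × 0.00609 = $12,444.47043
Tamarack County: $2,043,427 × 0.00705 = $14,406.16035
Total tax = $76,751.11812
Effective rate = $76,751.11812 ÷ $2,273,000 = 3.377% of market value

3.377%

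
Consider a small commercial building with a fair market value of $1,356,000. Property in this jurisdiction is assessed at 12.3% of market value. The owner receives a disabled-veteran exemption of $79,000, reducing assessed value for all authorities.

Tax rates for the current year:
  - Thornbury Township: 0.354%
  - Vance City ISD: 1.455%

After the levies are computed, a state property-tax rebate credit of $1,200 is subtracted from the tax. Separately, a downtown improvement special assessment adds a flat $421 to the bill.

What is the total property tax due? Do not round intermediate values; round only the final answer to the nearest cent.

$809.08

Assessed value = $1,356,000 × 0.123 = $166,788
Taxable value = $166,788 − $79,000 = $87,788
Thornbury Township: $87,788 × 0.00354 = $310.76952
Vance City ISD: $87,788 × 0.01455 = $1,277.3154
Levies subtotal = $1,588.08492
After credit = $1,588.08492 − $1,200 = $388.08492
Total = $388.08492 + $421 = $809.08492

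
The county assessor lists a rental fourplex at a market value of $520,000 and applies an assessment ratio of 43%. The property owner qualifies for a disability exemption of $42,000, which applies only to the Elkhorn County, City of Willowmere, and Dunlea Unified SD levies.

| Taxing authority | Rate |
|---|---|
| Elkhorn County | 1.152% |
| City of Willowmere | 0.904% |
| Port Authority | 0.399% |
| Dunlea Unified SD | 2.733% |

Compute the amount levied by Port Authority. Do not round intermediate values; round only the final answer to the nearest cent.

$892.16

Assessed value = $520,000 × 0.43 = $223,600
Port Authority taxable value = $223,600 (exemption does not apply)
Port Authority levy = $223,600 × 0.00399 = $892.164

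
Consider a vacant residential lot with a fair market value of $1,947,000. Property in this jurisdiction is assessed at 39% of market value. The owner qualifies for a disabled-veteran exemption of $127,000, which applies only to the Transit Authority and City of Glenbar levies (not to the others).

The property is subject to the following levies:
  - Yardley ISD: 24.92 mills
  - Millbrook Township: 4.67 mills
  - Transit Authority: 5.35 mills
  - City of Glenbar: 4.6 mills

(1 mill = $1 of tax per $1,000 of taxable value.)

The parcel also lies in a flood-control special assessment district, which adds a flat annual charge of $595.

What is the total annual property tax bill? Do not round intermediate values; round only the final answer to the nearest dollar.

$29,355

Assessed value = $1,947,000 × 0.39 = $759,330
Yardley ISD: $759,330 × 0.02492 = $18,922.5036
Millbrook Township: $759,330 × 0.00467 = $3,546.0711
Transit Authority: ($759,330 − $127,000) × 0.00535 = $632,330 × 0.00535 = $3,382.9655
City of Glenbar: ($759,330 − $127,000) × 0.0046 = $632,330 × 0.0046 = $2,908.718
Levies subtotal = $28,760.2582
Total = $28,760.2582 + $595 = $29,355.2582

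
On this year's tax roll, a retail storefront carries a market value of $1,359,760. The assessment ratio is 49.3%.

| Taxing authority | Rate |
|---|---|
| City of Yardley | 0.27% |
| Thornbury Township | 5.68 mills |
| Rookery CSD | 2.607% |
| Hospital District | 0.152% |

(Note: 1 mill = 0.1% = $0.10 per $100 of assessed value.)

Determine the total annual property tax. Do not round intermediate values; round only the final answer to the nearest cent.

Assessed value = $1,359,760 × 0.493 = $670,361.68
City of Yardley: $670,361.68 × 0.0027 = $1,809.976536
Thornbury Township: $670,361.68 × 0.00568 = $3,807.6543424
Rookery CSD: $670,361.68 × 0.02607 = $17,476.3289976
Hospital District: $670,361.68 × 0.00152 = $1,018.9497536
Total = $24,112.9096296

$24,112.91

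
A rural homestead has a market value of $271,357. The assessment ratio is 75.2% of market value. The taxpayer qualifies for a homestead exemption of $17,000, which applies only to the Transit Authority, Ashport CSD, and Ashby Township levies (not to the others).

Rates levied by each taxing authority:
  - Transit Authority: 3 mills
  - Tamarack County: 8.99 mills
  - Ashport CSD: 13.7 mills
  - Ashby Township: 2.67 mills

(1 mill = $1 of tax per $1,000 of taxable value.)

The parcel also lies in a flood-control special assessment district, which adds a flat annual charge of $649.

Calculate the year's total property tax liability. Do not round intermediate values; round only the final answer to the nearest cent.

Assessed value = $271,357 × 0.752 = $204,060.464
Transit Authority: ($204,060.464 − $17,000) × 0.003 = $187,060.464 × 0.003 = $561.181392
Tamarack County: $204,060.464 × 0.00899 = $1,834.50357136
Ashport CSD: ($204,060.464 − $17,000) × 0.0137 = $187,060.464 × 0.0137 = $2,562.7283568
Ashby Township: ($204,060.464 − $17,000) × 0.00267 = $187,060.464 × 0.00267 = $499.45143888
Levies subtotal = $5,457.86475904
Total = $5,457.86475904 + $649 = $6,106.86475904

$6,106.86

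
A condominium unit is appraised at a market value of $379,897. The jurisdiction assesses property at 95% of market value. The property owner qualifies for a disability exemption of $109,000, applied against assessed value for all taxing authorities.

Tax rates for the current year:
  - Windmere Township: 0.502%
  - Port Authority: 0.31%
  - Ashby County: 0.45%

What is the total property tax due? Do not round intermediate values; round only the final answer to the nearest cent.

Assessed value = $379,897 × 0.95 = $360,902.15
Taxable value = $360,902.15 − $109,000 = $251,902.15
Windmere Township: $251,902.15 × 0.00502 = $1,264.548793
Port Authority: $251,902.15 × 0.0031 = $780.896665
Ashby County: $251,902.15 × 0.0045 = $1,133.559675
Total = $1,264.548793 + $780.896665 + $1,133.559675 = $3,179.005133

$3,179.01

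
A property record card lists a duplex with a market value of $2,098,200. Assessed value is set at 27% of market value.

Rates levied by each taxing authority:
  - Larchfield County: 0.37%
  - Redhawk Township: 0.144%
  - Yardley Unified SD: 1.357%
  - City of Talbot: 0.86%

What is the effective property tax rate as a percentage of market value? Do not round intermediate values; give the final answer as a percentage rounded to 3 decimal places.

0.737%

Assessed value = $2,098,200 × 0.27 = $566,514
Larchfield County: $566,514 × 0.0037 = $2,096.1018
Redhawk Township: $566,514 × 0.00144 = $815.78016
Yardley Unified SD: $566,514 × 0.01357 = $7,687.59498
City of Talbot: $566,514 × 0.0086 = $4,872.0204
Total tax = $15,471.49734
Effective rate = $15,471.49734 ÷ $2,098,200 = 0.737% of market value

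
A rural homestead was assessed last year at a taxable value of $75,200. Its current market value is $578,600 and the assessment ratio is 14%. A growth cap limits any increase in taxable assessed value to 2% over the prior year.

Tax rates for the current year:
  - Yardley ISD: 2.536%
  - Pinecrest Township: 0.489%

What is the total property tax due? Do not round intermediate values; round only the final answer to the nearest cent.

Uncapped assessed value = $578,600 × 0.14 = $81,004
Cap limit = $75,200 × 1.02 = $76,704
Taxable assessed value = min($81,004, $76,704) = $76,704 (cap binds)
Yardley ISD: $76,704 × 0.02536 = $1,945.21344
Pinecrest Township: $76,704 × 0.00489 = $375.08256
Total = $2,320.296

$2,320.30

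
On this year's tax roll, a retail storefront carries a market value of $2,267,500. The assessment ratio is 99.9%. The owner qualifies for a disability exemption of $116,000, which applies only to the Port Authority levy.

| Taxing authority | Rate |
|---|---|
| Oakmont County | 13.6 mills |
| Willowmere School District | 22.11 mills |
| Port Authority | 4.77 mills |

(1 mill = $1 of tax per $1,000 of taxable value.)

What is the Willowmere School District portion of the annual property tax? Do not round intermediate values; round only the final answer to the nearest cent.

$50,084.29

Assessed value = $2,267,500 × 0.999 = $2,265,232.5
Willowmere School District taxable value = $2,265,232.5 (exemption does not apply)
Willowmere School District levy = $2,265,232.5 × 0.02211 = $50,084.290575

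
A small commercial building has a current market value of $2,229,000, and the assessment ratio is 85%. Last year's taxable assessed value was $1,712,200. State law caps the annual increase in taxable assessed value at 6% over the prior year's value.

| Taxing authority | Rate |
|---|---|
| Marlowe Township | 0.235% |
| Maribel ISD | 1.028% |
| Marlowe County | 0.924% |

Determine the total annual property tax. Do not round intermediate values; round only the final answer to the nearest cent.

Uncapped assessed value = $2,229,000 × 0.85 = $1,894,650
Cap limit = $1,712,200 × 1.06 = $1,814,932
Taxable assessed value = min($1,894,650, $1,814,932) = $1,814,932 (cap binds)
Marlowe Township: $1,814,932 × 0.00235 = $4,265.0902
Maribel ISD: $1,814,932 × 0.01028 = $18,657.50096
Marlowe County: $1,814,932 × 0.00924 = $16,769.97168
Total = $39,692.56284

$39,692.56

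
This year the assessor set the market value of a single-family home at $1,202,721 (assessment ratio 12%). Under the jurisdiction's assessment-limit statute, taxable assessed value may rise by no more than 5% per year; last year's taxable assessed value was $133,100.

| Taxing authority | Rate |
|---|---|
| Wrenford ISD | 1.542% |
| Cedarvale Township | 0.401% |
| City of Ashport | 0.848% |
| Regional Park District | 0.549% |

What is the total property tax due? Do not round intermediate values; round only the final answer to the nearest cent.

$4,667.82

Uncapped assessed value = $1,202,721 × 0.12 = $144,326.52
Cap limit = $133,100 × 1.05 = $139,755
Taxable assessed value = min($144,326.52, $139,755) = $139,755 (cap binds)
Wrenford ISD: $139,755 × 0.01542 = $2,155.0221
Cedarvale Township: $139,755 × 0.00401 = $560.41755
City of Ashport: $139,755 × 0.00848 = $1,185.1224
Regional Park District: $139,755 × 0.00549 = $767.25495
Total = $4,667.817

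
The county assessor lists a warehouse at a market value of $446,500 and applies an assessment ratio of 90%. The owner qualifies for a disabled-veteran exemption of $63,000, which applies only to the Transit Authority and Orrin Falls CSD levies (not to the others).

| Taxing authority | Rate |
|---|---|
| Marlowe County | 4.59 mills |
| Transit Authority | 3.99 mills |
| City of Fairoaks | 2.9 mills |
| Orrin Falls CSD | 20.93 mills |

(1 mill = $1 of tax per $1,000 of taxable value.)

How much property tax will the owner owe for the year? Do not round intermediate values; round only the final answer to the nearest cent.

$11,454.00

Assessed value = $446,500 × 0.9 = $401,850
Marlowe County: $401,850 × 0.00459 = $1,844.4915
Transit Authority: ($401,850 − $63,000) × 0.00399 = $338,850 × 0.00399 = $1,352.0115
City of Fairoaks: $401,850 × 0.0029 = $1,165.365
Orrin Falls CSD: ($401,850 − $63,000) × 0.02093 = $338,850 × 0.02093 = $7,092.1305
Total = $11,453.9985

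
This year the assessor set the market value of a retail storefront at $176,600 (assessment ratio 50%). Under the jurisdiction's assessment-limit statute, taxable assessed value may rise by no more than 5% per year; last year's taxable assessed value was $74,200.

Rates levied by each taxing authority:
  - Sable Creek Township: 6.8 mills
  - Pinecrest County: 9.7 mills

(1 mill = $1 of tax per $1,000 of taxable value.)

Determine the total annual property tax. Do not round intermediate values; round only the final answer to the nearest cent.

Uncapped assessed value = $176,600 × 0.5 = $88,300
Cap limit = $74,200 × 1.05 = $77,910
Taxable assessed value = min($88,300, $77,910) = $77,910 (cap binds)
Sable Creek Township: $77,910 × 0.0068 = $529.788
Pinecrest County: $77,910 × 0.0097 = $755.727
Total = $1,285.515

$1,285.52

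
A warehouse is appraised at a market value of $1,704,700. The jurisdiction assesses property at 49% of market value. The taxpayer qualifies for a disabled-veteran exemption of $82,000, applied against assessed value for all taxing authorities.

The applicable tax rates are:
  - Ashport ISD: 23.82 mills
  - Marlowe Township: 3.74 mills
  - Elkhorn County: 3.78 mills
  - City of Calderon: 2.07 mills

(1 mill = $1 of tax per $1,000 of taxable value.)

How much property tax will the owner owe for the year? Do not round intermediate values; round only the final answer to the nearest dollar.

$25,168

Assessed value = $1,704,700 × 0.49 = $835,303
Taxable value = $835,303 − $82,000 = $753,303
Ashport ISD: $753,303 × 0.02382 = $17,943.67746
Marlowe Township: $753,303 × 0.00374 = $2,817.35322
Elkhorn County: $753,303 × 0.00378 = $2,847.48534
City of Calderon: $753,303 × 0.00207 = $1,559.33721
Total = $17,943.67746 + $2,817.35322 + $2,847.48534 + $1,559.33721 = $25,167.85323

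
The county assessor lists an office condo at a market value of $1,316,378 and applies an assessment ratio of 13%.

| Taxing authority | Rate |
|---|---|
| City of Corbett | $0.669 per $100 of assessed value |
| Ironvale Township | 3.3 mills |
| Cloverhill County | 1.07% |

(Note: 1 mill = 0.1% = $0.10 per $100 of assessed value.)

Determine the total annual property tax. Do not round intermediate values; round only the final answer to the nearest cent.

Assessed value = $1,316,378 × 0.13 = $171,129.14
City of Corbett: $171,129.14 × 0.00669 = $1,144.8539466
Ironvale Township: $171,129.14 × 0.0033 = $564.726162
Cloverhill County: $171,129.14 × 0.0107 = $1,831.081798
Total = $3,540.6619066

$3,540.66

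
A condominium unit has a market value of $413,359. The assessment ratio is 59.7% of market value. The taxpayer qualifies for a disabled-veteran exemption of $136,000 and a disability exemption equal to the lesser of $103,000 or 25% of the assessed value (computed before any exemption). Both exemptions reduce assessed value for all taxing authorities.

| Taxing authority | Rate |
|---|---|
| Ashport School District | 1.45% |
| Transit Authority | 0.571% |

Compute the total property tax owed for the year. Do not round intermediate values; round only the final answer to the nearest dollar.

Assessed value = $413,359 × 0.597 = $246,775.323
Disability exemption = min($103,000, 25% × $246,775.323) = min($103,000, $61,693.83075) = $61,693.83075 (percentage binds)
Taxable value = $246,775.323 − $136,000 − $61,693.83075 = $49,081.49225
Ashport School District: $49,081.49225 × 0.0145 = $711.681637625
Transit Authority: $49,081.49225 × 0.00571 = $280.2553207475
Total = $991.9369583725

$992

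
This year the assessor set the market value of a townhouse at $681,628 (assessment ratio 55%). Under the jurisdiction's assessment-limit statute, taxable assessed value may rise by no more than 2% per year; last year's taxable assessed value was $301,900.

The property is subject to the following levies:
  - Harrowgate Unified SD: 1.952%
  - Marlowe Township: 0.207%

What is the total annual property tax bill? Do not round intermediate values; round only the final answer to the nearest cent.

Uncapped assessed value = $681,628 × 0.55 = $374,895.4
Cap limit = $301,900 × 1.02 = $307,938
Taxable assessed value = min($374,895.4, $307,938) = $307,938 (cap binds)
Harrowgate Unified SD: $307,938 × 0.01952 = $6,010.94976
Marlowe Township: $307,938 × 0.00207 = $637.43166
Total = $6,648.38142

$6,648.38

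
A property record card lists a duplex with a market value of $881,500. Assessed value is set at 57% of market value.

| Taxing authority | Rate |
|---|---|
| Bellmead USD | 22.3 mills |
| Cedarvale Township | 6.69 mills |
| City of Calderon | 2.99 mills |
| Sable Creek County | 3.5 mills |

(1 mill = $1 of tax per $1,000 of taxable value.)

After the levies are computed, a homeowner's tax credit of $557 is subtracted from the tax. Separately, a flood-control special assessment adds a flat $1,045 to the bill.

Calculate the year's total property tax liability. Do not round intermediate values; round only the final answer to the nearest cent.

Assessed value = $881,500 × 0.57 = $502,455
Bellmead USD: $502,455 × 0.0223 = $11,204.7465
Cedarvale Township: $502,455 × 0.00669 = $3,361.42395
City of Calderon: $502,455 × 0.00299 = $1,502.34045
Sable Creek County: $502,455 × 0.0035 = $1,758.5925
Levies subtotal = $17,827.1034
After credit = $17,827.1034 − $557 = $17,270.1034
Total = $17,270.1034 + $1,045 = $18,315.1034

$18,315.10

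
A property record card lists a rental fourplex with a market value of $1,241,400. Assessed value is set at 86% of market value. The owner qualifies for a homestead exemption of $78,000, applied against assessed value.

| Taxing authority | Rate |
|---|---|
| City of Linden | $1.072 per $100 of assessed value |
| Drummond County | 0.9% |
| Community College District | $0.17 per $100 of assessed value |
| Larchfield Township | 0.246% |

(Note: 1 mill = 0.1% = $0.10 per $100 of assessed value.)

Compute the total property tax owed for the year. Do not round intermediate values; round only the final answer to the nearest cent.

$23,631.74

Assessed value = $1,241,400 × 0.86 = $1,067,604
Taxable value = $1,067,604 − $78,000 = $989,604
City of Linden: $989,604 × 0.01072 = $10,608.55488
Drummond County: $989,604 × 0.009 = $8,906.436
Community College District: $989,604 × 0.0017 = $1,682.3268
Larchfield Township: $989,604 × 0.00246 = $2,434.42584
Total = $23,631.74352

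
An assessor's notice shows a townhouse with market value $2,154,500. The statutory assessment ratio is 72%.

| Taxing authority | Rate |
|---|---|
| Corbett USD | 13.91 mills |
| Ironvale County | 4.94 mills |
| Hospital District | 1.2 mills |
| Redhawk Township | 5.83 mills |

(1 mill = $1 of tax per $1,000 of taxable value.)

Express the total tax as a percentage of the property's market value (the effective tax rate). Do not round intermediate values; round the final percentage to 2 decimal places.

1.86%

Assessed value = $2,154,500 × 0.72 = $1,551,240
Corbett USD: $1,551,240 × 0.01391 = $21,577.7484
Ironvale County: $1,551,240 × 0.00494 = $7,663.1256
Hospital District: $1,551,240 × 0.0012 = $1,861.488
Redhawk Township: $1,551,240 × 0.00583 = $9,043.7292
Total tax = $40,146.0912
Effective rate = $40,146.0912 ÷ $2,154,500 = 1.86% of market value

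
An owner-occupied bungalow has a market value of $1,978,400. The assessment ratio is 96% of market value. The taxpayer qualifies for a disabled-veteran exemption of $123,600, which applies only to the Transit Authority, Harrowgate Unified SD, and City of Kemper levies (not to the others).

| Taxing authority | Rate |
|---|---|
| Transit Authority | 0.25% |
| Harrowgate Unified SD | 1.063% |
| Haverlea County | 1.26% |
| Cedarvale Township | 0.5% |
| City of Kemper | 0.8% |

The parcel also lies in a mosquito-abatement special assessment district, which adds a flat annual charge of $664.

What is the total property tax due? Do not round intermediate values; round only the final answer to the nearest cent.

$71,610.83

Assessed value = $1,978,400 × 0.96 = $1,899,264
Transit Authority: ($1,899,264 − $123,600) × 0.0025 = $1,775,664 × 0.0025 = $4,439.16
Harrowgate Unified SD: ($1,899,264 − $123,600) × 0.01063 = $1,775,664 × 0.01063 = $18,875.30832
Haverlea County: $1,899,264 × 0.0126 = $23,930.7264
Cedarvale Township: $1,899,264 × 0.005 = $9,496.32
City of Kemper: ($1,899,264 − $123,600) × 0.008 = $1,775,664 × 0.008 = $14,205.312
Levies subtotal = $70,946.82672
Total = $70,946.82672 + $664 = $71,610.82672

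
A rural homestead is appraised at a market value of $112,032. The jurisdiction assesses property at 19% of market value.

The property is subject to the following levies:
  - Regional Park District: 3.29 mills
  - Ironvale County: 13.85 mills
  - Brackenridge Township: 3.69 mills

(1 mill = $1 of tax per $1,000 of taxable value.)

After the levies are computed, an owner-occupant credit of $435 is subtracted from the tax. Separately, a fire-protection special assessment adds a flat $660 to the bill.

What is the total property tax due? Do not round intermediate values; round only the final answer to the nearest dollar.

$668

Assessed value = $112,032 × 0.19 = $21,286.08
Regional Park District: $21,286.08 × 0.00329 = $70.0312032
Ironvale County: $21,286.08 × 0.01385 = $294.812208
Brackenridge Township: $21,286.08 × 0.00369 = $78.5456352
Levies subtotal = $443.3890464
After credit = $443.3890464 − $435 = $8.3890464
Total = $8.3890464 + $660 = $668.3890464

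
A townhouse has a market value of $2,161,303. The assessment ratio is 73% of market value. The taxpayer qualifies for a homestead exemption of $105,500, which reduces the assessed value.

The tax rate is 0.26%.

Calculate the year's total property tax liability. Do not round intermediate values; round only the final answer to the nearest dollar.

$3,828

Assessed value = $2,161,303 × 0.73 = $1,577,751.19
Taxable value = $1,577,751.19 − $105,500 = $1,472,251.19
Tax = $1,472,251.19 × 0.0026 = $3,827.853094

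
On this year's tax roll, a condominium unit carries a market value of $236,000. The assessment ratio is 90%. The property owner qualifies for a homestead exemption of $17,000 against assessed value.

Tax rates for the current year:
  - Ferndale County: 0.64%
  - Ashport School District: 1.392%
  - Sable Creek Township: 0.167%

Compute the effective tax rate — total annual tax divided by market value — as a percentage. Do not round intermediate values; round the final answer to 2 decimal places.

Assessed value = $236,000 × 0.9 = $212,400
Taxable value = $212,400 − $17,000 = $195,400
Ferndale County: $195,400 × 0.0064 = $1,250.56
Ashport School District: $195,400 × 0.01392 = $2,719.968
Sable Creek Township: $195,400 × 0.00167 = $326.318
Total tax = $4,296.846
Effective rate = $4,296.846 ÷ $236,000 = 1.82% of market value

1.82%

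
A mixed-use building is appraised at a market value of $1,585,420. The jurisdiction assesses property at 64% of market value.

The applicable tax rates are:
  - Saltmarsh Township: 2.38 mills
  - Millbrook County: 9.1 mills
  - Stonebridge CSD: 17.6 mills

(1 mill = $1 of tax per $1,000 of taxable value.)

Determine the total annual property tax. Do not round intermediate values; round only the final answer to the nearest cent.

Assessed value = $1,585,420 × 0.64 = $1,014,668.8
Saltmarsh Township: $1,014,668.8 × 0.00238 = $2,414.911744
Millbrook County: $1,014,668.8 × 0.0091 = $9,233.48608
Stonebridge CSD: $1,014,668.8 × 0.0176 = $17,858.17088
Total = $2,414.911744 + $9,233.48608 + $17,858.17088 = $29,506.568704

$29,506.57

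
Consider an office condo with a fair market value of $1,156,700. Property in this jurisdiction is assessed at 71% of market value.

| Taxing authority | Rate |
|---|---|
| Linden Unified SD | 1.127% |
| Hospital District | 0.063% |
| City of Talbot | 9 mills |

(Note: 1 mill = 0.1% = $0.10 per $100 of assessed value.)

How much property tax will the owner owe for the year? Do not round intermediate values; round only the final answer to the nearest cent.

Assessed value = $1,156,700 × 0.71 = $821,257
Linden Unified SD: $821,257 × 0.01127 = $9,255.56639
Hospital District: $821,257 × 0.00063 = $517.39191
City of Talbot: $821,257 × 0.009 = $7,391.313
Total = $17,164.2713

$17,164.27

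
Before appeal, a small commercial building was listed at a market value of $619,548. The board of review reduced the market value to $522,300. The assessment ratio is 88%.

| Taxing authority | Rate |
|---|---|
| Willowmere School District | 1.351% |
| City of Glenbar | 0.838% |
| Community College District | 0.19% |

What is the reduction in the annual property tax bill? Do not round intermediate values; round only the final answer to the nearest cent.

$2,035.91

Old assessed value = $619,548 × 0.88 = $545,202.24
New assessed value = $522,300 × 0.88 = $459,624
Combined rate = 0.01351 + 0.00838 + 0.0019 = 0.02379
Old tax = $545,202.24 × 0.02379 = $12,970.3612896
New tax = $459,624 × 0.02379 = $10,934.45496
Reduction = $12,970.3612896 − $10,934.45496 = $2,035.9063296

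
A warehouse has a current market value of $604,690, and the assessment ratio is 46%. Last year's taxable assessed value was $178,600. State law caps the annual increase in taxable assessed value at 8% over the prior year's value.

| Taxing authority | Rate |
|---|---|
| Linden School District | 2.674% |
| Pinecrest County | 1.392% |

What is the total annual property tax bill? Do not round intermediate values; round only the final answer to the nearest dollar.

$7,843

Uncapped assessed value = $604,690 × 0.46 = $278,157.4
Cap limit = $178,600 × 1.08 = $192,888
Taxable assessed value = min($278,157.4, $192,888) = $192,888 (cap binds)
Linden School District: $192,888 × 0.02674 = $5,157.82512
Pinecrest County: $192,888 × 0.01392 = $2,685.00096
Total = $7,842.82608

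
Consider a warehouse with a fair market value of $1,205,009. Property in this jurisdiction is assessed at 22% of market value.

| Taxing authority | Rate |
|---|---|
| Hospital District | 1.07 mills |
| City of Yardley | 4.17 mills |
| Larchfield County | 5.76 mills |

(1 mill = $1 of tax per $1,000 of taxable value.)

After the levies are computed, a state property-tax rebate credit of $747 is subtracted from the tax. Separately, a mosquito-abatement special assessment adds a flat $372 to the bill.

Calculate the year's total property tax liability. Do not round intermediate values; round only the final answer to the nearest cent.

$2,541.12

Assessed value = $1,205,009 × 0.22 = $265,101.98
Hospital District: $265,101.98 × 0.00107 = $283.6591186
City of Yardley: $265,101.98 × 0.00417 = $1,105.4752566
Larchfield County: $265,101.98 × 0.00576 = $1,526.9874048
Levies subtotal = $2,916.12178
After credit = $2,916.12178 − $747 = $2,169.12178
Total = $2,169.12178 + $372 = $2,541.12178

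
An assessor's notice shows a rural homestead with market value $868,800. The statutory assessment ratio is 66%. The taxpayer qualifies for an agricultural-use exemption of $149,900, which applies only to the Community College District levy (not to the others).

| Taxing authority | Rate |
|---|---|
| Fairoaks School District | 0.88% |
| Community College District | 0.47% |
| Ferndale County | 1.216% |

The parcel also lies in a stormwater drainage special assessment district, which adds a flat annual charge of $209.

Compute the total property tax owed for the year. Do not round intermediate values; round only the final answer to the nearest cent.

$14,218.12

Assessed value = $868,800 × 0.66 = $573,408
Fairoaks School District: $573,408 × 0.0088 = $5,045.9904
Community College District: ($573,408 − $149,900) × 0.0047 = $423,508 × 0.0047 = $1,990.4876
Ferndale County: $573,408 × 0.01216 = $6,972.64128
Levies subtotal = $14,009.11928
Total = $14,009.11928 + $209 = $14,218.11928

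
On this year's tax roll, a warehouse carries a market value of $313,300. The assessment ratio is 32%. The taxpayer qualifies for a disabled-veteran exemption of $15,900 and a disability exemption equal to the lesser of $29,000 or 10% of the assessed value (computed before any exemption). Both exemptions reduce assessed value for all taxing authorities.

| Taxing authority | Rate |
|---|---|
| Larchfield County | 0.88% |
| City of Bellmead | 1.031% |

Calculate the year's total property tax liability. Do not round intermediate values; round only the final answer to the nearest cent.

Assessed value = $313,300 × 0.32 = $100,256
Disability exemption = min($29,000, 10% × $100,256) = min($29,000, $10,025.6) = $10,025.6 (percentage binds)
Taxable value = $100,256 − $15,900 − $10,025.6 = $74,330.4
Larchfield County: $74,330.4 × 0.0088 = $654.10752
City of Bellmead: $74,330.4 × 0.01031 = $766.346424
Total = $1,420.453944

$1,420.45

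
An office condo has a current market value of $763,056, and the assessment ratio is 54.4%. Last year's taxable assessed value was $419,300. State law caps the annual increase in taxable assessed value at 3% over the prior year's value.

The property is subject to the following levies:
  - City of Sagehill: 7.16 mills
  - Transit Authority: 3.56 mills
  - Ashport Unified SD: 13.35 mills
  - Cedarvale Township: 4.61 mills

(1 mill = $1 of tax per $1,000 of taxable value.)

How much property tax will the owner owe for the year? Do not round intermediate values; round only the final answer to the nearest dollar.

$11,905

Uncapped assessed value = $763,056 × 0.544 = $415,102.464
Cap limit = $419,300 × 1.03 = $431,879
Taxable assessed value = min($415,102.464, $431,879) = $415,102.464 (cap does not bind)
City of Sagehill: $415,102.464 × 0.00716 = $2,972.13364224
Transit Authority: $415,102.464 × 0.00356 = $1,477.76477184
Ashport Unified SD: $415,102.464 × 0.01335 = $5,541.6178944
Cedarvale Township: $415,102.464 × 0.00461 = $1,913.62235904
Total = $11,905.13866752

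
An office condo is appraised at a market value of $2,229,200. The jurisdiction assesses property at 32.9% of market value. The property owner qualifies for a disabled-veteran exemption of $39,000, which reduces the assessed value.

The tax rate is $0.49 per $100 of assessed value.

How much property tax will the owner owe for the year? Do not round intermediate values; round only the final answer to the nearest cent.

Assessed value = $2,229,200 × 0.329 = $733,406.8
Taxable value = $733,406.8 − $39,000 = $694,406.8
Tax = $694,406.8 × 0.0049 = $3,402.59332

$3,402.59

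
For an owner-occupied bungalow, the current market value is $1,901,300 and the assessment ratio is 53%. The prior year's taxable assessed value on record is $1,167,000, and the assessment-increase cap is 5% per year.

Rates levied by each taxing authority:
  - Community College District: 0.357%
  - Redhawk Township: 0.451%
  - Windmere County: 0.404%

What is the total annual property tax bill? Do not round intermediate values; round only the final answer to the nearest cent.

Uncapped assessed value = $1,901,300 × 0.53 = $1,007,689
Cap limit = $1,167,000 × 1.05 = $1,225,350
Taxable assessed value = min($1,007,689, $1,225,350) = $1,007,689 (cap does not bind)
Community College District: $1,007,689 × 0.00357 = $3,597.44973
Redhawk Township: $1,007,689 × 0.00451 = $4,544.67739
Windmere County: $1,007,689 × 0.00404 = $4,071.06356
Total = $12,213.19068

$12,213.19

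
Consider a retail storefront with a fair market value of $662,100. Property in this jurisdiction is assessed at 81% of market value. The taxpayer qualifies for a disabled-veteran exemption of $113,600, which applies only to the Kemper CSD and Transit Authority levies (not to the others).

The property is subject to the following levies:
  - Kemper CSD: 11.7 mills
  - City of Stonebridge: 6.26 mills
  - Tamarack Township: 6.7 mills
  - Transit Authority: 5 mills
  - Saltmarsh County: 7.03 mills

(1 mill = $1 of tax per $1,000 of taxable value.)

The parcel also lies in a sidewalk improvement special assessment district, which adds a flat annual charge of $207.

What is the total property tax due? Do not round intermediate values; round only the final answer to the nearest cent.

Assessed value = $662,100 × 0.81 = $536,301
Kemper CSD: ($536,301 − $113,600) × 0.0117 = $422,701 × 0.0117 = $4,945.6017
City of Stonebridge: $536,301 × 0.00626 = $3,357.24426
Tamarack Township: $536,301 × 0.0067 = $3,593.2167
Transit Authority: ($536,301 − $113,600) × 0.005 = $422,701 × 0.005 = $2,113.505
Saltmarsh County: $536,301 × 0.00703 = $3,770.19603
Levies subtotal = $17,779.76369
Total = $17,779.76369 + $207 = $17,986.76369

$17,986.76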